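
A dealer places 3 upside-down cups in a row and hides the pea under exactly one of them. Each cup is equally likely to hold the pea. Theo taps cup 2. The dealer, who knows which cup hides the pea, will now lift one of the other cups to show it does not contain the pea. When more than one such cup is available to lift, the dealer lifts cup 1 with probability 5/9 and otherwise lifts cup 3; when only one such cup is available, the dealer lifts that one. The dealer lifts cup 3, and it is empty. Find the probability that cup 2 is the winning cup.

Consider each possible location of the pea in turn.
If it is under cup 1 (prior 1/3): only cup 3 is available, probability 1; weight (1/3)·1 = 1/3.
If it is under cup 2 (prior 1/3): cup 1 is available but not opened, probability 4/9; weight (1/3)·(4/9) = 4/27.
If it is under cup 3 (prior 1/3): the dealer opened cup 3, so this case is ruled out; weight (1/3)·0 = 0.
The weights sum to 13/27.
So P(the pea under cup 2 | the dealer opened cup 3) = (4/27) / (13/27) = 4/13.

4/13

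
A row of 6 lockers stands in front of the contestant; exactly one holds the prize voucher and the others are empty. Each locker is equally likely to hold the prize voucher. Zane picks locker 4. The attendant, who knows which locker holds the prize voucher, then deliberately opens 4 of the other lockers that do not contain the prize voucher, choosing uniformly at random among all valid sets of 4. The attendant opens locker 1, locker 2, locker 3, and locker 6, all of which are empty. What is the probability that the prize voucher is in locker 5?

Condition on the true location of the prize voucher.
If it is in any of lockers 1, 2, 3, and 6 (prior 1/6 each): that locker was opened and seen not to hold the prize — ruled out; weight (1/6)·0 = 0 each.
If it is in locker 4 (prior 1/6): the attendant has 5 equally likely choices, so probability 1/5; weight (1/6)·(1/5) = 1/30.
If it is in locker 5 (prior 1/6): the attendant has no choice, probability 1; weight (1/6)·1 = 1/6.
The weights sum to 1/5.
So P(the prize voucher in locker 5 | the attendant opened locker 1, locker 2, locker 3, and locker 6) = (1/6) / (1/5) = 5/6.

5/6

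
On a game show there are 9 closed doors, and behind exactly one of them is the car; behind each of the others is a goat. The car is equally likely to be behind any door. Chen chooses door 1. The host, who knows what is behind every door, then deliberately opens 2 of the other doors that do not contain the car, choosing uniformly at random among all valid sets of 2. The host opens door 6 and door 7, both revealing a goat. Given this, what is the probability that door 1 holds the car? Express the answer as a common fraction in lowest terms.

Condition on the true location of the car.
If it is behind door 1 (prior 1/9): the host has 28 equally likely choices, so probability 1/28; weight (1/9)·(1/28) = 1/252.
If it is behind any of doors 2, 3, 4, 5, 8, and 9 (prior 1/9 each): the host has 21 equally likely choices, so probability 1/21; weight (1/9)·(1/21) = 1/189 each.
If it is behind either of doors 6 and 7 (prior 1/9 each): that door was opened and seen not to hold the prize — ruled out; weight (1/9)·0 = 0 each.
The weights sum to 1/28.
So P(the car behind door 1 | the host opened door 6 and door 7) = (1/252) / (1/28) = 1/9.

1/9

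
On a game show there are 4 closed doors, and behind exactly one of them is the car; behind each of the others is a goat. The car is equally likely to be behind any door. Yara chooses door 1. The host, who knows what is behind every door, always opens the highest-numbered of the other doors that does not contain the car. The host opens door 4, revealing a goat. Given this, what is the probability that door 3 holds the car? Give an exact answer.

Apply Bayes' rule, conditioning on where the car actually is.
If it is behind any of doors 1, 2, and 3 (prior 1/4 each): door 4 is the highest-numbered option available, probability 1; weight (1/4)·1 = 1/4 each.
If it is behind door 4 (prior 1/4): the host opened door 4, so this case is ruled out; weight (1/4)·0 = 0.
The weights sum to 3/4.
So P(the car behind door 3 | the host opened door 4) = (1/4) / (3/4) = 1/3.

1/3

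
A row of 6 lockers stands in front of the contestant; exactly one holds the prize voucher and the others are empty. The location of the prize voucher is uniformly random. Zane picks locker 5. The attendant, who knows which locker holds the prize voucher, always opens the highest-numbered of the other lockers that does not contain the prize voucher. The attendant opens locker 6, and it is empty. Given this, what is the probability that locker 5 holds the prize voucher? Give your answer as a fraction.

Condition on the true location of the prize voucher.
If it is in any of lockers 1, 2, 3, 4, and 5 (prior 1/6 each): locker 6 is the highest-numbered option available, probability 1; weight (1/6)·1 = 1/6 each.
If it is in locker 6 (prior 1/6): the attendant opened locker 6, so this case is ruled out; weight (1/6)·0 = 0.
The weights sum to 5/6.
So P(the prize voucher in locker 5 | the attendant opened locker 6) = (1/6) / (5/6) = 1/5.

1/5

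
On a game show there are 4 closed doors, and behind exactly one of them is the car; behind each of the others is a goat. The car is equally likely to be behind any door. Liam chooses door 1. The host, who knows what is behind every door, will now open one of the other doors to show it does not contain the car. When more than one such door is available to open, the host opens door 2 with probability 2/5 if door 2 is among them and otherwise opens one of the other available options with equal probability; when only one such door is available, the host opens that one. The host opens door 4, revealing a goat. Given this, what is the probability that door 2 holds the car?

Apply Bayes' rule, conditioning on where the car actually is.
If it is behind door 1 (prior 1/4): door 2 is available but not opened; door 4 gets probability (1 − 2/5)/2 = 3/10; weight (1/4)·(3/10) = 3/40.
If it is behind door 2 (prior 1/4): door 2 holds the prize so is unavailable; the host chooses uniformly among the 2 others, probability 1/2; weight (1/4)·(1/2) = 1/8.
If it is behind door 3 (prior 1/4): door 2 is available but not opened, probability 3/5; weight (1/4)·(3/5) = 3/20.
If it is behind door 4 (prior 1/4): the host opened door 4, so this case is ruled out; weight (1/4)·0 = 0.
The weights sum to 7/20.
So P(the car behind door 2 | the host opened door 4) = (1/8) / (7/20) = 5/14.

5/14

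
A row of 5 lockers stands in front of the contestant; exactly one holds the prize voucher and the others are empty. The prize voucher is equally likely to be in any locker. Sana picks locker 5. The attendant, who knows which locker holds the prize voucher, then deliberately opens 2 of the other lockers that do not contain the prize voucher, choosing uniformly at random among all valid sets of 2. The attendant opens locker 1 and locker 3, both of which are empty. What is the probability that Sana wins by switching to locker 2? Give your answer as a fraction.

2/5

Condition on the true location of the prize voucher.
If it is in either of lockers 1 and 3 (prior 1/5 each): that locker was opened and seen not to hold the prize — ruled out; weight (1/5)·0 = 0 each.
If it is in either of lockers 2 and 4 (prior 1/5 each): the attendant has 3 equally likely choices, so probability 1/3; weight (1/5)·(1/3) = 1/15 each.
If it is in locker 5 (prior 1/5): the attendant has 6 equally likely choices, so probability 1/6; weight (1/5)·(1/6) = 1/30.
The weights sum to 1/6.
So P(the prize voucher in locker 2 | the attendant opened locker 1 and locker 3) = (1/15) / (1/6) = 2/5.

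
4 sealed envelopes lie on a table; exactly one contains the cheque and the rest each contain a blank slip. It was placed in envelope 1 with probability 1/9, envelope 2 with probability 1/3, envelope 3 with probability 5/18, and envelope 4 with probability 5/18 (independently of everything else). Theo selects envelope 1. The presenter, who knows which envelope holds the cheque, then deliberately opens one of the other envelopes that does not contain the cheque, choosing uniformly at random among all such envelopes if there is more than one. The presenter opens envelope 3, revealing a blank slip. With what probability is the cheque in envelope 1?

4/37

Apply Bayes' rule, conditioning on where the cheque actually is.
If it is in envelope 1 (prior 1/9): the presenter has 3 equally likely choices, so probability 1/3; weight (1/9)·(1/3) = 1/27.
If it is in envelope 2 (prior 1/3): the presenter has 2 equally likely choices, so probability 1/2; weight (1/3)·(1/2) = 1/6.
If it is in envelope 3 (prior 5/18): the presenter opened envelope 3, so this case is ruled out; weight (5/18)·0 = 0.
If it is in envelope 4 (prior 5/18): the presenter has 2 equally likely choices, so probability 1/2; weight (5/18)·(1/2) = 5/36.
The weights sum to 37/108.
So P(the cheque in envelope 1 | the presenter opened envelope 3) = (1/27) / (37/108) = 4/37.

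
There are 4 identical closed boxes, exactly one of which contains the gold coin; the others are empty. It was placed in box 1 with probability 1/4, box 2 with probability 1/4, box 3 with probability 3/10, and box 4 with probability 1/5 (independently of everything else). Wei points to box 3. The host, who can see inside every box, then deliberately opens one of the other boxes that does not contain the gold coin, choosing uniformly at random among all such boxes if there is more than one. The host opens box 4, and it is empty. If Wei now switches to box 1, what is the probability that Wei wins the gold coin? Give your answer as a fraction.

Apply Bayes' rule, conditioning on where the gold coin actually is.
If it is in either of boxes 1 and 2 (prior 1/4 each): the host has 2 equally likely choices, so probability 1/2; weight (1/4)·(1/2) = 1/8 each.
If it is in box 3 (prior 3/10): the host has 3 equally likely choices, so probability 1/3; weight (3/10)·(1/3) = 1/10.
If it is in box 4 (prior 1/5): the host opened box 4, so this case is ruled out; weight (1/5)·0 = 0.
The weights sum to 7/20.
So P(the gold coin in box 1 | the host opened box 4) = (1/8) / (7/20) = 5/14.

5/14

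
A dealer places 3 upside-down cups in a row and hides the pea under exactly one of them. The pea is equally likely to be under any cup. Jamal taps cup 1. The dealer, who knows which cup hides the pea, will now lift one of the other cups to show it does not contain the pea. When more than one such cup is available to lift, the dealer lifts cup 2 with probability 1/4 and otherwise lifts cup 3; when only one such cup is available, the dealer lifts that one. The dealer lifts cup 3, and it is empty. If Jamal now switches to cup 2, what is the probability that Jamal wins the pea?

Apply Bayes' rule, conditioning on where the pea actually is.
If it is under cup 1 (prior 1/3): cup 2 is available but not opened, probability 3/4; weight (1/3)·(3/4) = 1/4.
If it is under cup 2 (prior 1/3): only cup 3 is available, probability 1; weight (1/3)·1 = 1/3.
If it is under cup 3 (prior 1/3): the dealer opened cup 3, so this case is ruled out; weight (1/3)·0 = 0.
The weights sum to 7/12.
So P(the pea under cup 2 | the dealer opened cup 3) = (1/3) / (7/12) = 4/7.

4/7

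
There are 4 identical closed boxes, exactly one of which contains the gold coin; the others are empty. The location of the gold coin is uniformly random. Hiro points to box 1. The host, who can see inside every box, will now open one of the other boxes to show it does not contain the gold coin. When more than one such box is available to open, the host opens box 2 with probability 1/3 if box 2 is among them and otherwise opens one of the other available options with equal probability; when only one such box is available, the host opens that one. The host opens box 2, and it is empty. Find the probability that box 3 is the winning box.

1/3

Consider each possible location of the gold coin in turn.
If it is in any of boxes 1, 3, and 4 (prior 1/4 each): box 2 is available, opened with probability 1/3; weight (1/4)·(1/3) = 1/12 each.
If it is in box 2 (prior 1/4): the host opened box 2, so this case is ruled out; weight (1/4)·0 = 0.
The weights sum to 1/4.
So P(the gold coin in box 3 | the host opened box 2) = (1/12) / (1/4) = 1/3.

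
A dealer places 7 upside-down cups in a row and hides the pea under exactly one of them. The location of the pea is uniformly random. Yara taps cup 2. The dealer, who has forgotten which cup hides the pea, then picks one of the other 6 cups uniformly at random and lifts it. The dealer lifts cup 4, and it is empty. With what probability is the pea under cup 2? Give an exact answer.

Condition on the true location of the pea.
If it is under any of cups 1, 2, 3, 5, 6, and 7 (prior 1/7 each): the dealer picks cup 4 with probability 1/6 regardless, and it is not the prize; weight (1/7)·(1/6) = 1/42 each.
If it is under cup 4 (prior 1/7): the dealer opened cup 4, so this case is ruled out; weight (1/7)·0 = 0.
The weights sum to 1/7.
So P(the pea under cup 2 | the dealer opened cup 4) = (1/42) / (1/7) = 1/6.

1/6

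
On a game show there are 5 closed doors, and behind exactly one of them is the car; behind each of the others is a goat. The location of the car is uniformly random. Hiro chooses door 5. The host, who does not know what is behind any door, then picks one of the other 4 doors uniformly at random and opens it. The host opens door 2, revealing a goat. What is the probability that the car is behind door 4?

1/4

Because the host chose which door to open without knowing where the car is, the choice is independent of the prize location. Learning that door 2 does not hold the car simply rules out that one location and leaves the remaining 4 doors still equally likely by symmetry.
So P(the car behind door 4) = 1/4.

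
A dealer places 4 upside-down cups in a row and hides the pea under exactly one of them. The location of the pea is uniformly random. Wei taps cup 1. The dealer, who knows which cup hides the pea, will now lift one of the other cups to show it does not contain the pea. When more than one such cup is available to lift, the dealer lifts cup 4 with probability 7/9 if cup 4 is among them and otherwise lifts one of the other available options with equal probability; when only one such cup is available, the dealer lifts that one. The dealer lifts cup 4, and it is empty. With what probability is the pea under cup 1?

Consider each possible location of the pea in turn.
If it is under any of cups 1, 2, and 3 (prior 1/4 each): cup 4 is available, opened with probability 7/9; weight (1/4)·(7/9) = 7/36 each.
If it is under cup 4 (prior 1/4): the dealer opened cup 4, so this case is ruled out; weight (1/4)·0 = 0.
The weights sum to 7/12.
So P(the pea under cup 1 | the dealer opened cup 4) = (7/36) / (7/12) = 1/3.

1/3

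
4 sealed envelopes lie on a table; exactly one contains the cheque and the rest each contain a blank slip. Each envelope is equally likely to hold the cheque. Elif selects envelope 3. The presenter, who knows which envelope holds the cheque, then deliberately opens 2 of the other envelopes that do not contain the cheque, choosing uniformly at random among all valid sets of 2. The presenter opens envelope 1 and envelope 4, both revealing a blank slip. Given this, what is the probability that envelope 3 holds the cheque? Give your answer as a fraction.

1/4

Condition on the true location of the cheque.
If it is in either of envelopes 1 and 4 (prior 1/4 each): that envelope was opened and seen not to hold the prize — ruled out; weight (1/4)·0 = 0 each.
If it is in envelope 2 (prior 1/4): the presenter has no choice, probability 1; weight (1/4)·1 = 1/4.
If it is in envelope 3 (prior 1/4): the presenter has 3 equally likely choices, so probability 1/3; weight (1/4)·(1/3) = 1/12.
The weights sum to 1/3.
So P(the cheque in envelope 3 | the presenter opened envelope 1 and envelope 4) = (1/12) / (1/3) = 1/4.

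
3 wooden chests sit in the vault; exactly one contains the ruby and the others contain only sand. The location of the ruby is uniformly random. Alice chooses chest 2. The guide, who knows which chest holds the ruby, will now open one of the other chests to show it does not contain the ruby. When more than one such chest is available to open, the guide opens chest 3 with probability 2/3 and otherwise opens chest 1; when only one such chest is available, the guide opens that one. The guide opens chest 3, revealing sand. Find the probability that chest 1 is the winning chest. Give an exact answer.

Apply Bayes' rule, conditioning on where the ruby actually is.
If it is in chest 1 (prior 1/3): only chest 3 is available, probability 1; weight (1/3)·1 = 1/3.
If it is in chest 2 (prior 1/3): chest 3 is available, opened with probability 2/3; weight (1/3)·(2/3) = 2/9.
If it is in chest 3 (prior 1/3): the guide opened chest 3, so this case is ruled out; weight (1/3)·0 = 0.
The weights sum to 5/9.
So P(the ruby in chest 1 | the guide opened chest 3) = (1/3) / (5/9) = 3/5.

3/5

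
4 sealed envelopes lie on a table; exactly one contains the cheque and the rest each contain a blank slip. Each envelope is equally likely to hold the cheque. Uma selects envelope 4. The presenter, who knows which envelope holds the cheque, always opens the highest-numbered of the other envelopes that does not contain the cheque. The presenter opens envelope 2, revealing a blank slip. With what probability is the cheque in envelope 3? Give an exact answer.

1

Consider each possible location of the cheque in turn.
If it is in either of envelopes 1 and 4 (prior 1/4 each): the presenter would have opened envelope 3 instead, probability 0; weight (1/4)·0 = 0 each.
If it is in envelope 2 (prior 1/4): the presenter opened envelope 2, so this case is ruled out; weight (1/4)·0 = 0.
If it is in envelope 3 (prior 1/4): envelope 2 is the highest-numbered option available, probability 1; weight (1/4)·1 = 1/4.
The weights sum to 1/4.
So P(the cheque in envelope 3 | the presenter opened envelope 2) = (1/4) / (1/4) = 1.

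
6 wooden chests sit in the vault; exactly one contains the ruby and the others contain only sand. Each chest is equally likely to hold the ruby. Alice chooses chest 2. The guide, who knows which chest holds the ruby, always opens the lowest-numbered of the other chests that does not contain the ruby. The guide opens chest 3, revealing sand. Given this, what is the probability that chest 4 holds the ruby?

0

Condition on the true location of the ruby.
If it is in chest 1 (prior 1/6): chest 3 is the lowest-numbered option available, probability 1; weight (1/6)·1 = 1/6.
If it is in any of chests 2, 4, 5, and 6 (prior 1/6 each): the guide would have opened chest 1 instead, probability 0; weight (1/6)·0 = 0 each.
If it is in chest 3 (prior 1/6): the guide opened chest 3, so this case is ruled out; weight (1/6)·0 = 0.
The weights sum to 1/6.
So P(the ruby in chest 4 | the guide opened chest 3) = 0 / (1/6) = 0.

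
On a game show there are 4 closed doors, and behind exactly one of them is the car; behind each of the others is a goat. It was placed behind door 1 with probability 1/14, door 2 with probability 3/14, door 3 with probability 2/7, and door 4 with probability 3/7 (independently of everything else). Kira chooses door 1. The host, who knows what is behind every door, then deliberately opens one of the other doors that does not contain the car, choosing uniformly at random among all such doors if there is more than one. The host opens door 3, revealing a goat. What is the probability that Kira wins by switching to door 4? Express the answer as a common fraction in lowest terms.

Consider each possible location of the car in turn.
If it is behind door 1 (prior 1/14): the host has 3 equally likely choices, so probability 1/3; weight (1/14)·(1/3) = 1/42.
If it is behind door 2 (prior 3/14): the host has 2 equally likely choices, so probability 1/2; weight (3/14)·(1/2) = 3/28.
If it is behind door 3 (prior 2/7): the host opened door 3, so this case is ruled out; weight (2/7)·0 = 0.
If it is behind door 4 (prior 3/7): the host has 2 equally likely choices, so probability 1/2; weight (3/7)·(1/2) = 3/14.
The weights sum to 29/84.
So P(the car behind door 4 | the host opened door 3) = (3/14) / (29/84) = 18/29.

18/29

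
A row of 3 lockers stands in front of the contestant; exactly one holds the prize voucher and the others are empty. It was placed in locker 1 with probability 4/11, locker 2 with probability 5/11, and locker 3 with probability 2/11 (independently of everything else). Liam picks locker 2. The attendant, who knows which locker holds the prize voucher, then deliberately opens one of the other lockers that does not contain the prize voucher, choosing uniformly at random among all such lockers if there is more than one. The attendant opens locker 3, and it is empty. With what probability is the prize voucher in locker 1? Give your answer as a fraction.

8/13

Condition on the true location of the prize voucher.
If it is in locker 1 (prior 4/11): the attendant has no choice, probability 1; weight (4/11)·1 = 4/11.
If it is in locker 2 (prior 5/11): the attendant has 2 equally likely choices, so probability 1/2; weight (5/11)·(1/2) = 5/22.
If it is in locker 3 (prior 2/11): the attendant opened locker 3, so this case is ruled out; weight (2/11)·0 = 0.
The weights sum to 13/22.
So P(the prize voucher in locker 1 | the attendant opened locker 3) = (4/11) / (13/22) = 8/13.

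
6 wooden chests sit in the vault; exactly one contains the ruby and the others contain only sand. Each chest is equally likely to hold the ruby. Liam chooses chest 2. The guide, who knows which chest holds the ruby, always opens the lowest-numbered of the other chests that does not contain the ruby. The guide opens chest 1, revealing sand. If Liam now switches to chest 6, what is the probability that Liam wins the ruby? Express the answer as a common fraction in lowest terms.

Condition on the true location of the ruby.
If it is in chest 1 (prior 1/6): the guide opened chest 1, so this case is ruled out; weight (1/6)·0 = 0.
If it is in any of chests 2, 3, 4, 5, and 6 (prior 1/6 each): chest 1 is the lowest-numbered option available, probability 1; weight (1/6)·1 = 1/6 each.
The weights sum to 5/6.
So P(the ruby in chest 6 | the guide opened chest 1) = (1/6) / (5/6) = 1/5.

1/5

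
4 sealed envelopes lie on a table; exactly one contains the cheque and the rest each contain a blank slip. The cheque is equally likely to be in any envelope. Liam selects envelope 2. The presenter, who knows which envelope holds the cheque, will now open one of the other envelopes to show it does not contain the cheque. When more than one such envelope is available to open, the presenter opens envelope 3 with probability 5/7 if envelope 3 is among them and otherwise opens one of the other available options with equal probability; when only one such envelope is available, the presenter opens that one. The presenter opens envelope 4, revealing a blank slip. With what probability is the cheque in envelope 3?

Consider each possible location of the cheque in turn.
If it is in envelope 1 (prior 1/4): envelope 3 is available but not opened, probability 2/7; weight (1/4)·(2/7) = 1/14.
If it is in envelope 2 (prior 1/4): envelope 3 is available but not opened; envelope 4 gets probability (1 − 5/7)/2 = 1/7; weight (1/4)·(1/7) = 1/28.
If it is in envelope 3 (prior 1/4): envelope 3 holds the prize so is unavailable; the presenter chooses uniformly among the 2 others, probability 1/2; weight (1/4)·(1/2) = 1/8.
If it is in envelope 4 (prior 1/4): the presenter opened envelope 4, so this case is ruled out; weight (1/4)·0 = 0.
The weights sum to 13/56.
So P(the cheque in envelope 3 | the presenter opened envelope 4) = (1/8) / (13/56) = 7/13.

7/13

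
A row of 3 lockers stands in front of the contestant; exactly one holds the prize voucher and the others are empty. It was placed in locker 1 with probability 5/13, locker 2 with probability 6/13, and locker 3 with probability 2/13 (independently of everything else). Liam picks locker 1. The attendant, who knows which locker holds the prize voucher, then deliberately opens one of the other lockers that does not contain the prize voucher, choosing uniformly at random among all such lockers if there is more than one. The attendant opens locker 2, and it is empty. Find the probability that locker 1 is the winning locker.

Condition on the true location of the prize voucher.
If it is in locker 1 (prior 5/13): the attendant has 2 equally likely choices, so probability 1/2; weight (5/13)·(1/2) = 5/26.
If it is in locker 2 (prior 6/13): the attendant opened locker 2, so this case is ruled out; weight (6/13)·0 = 0.
If it is in locker 3 (prior 2/13): the attendant has no choice, probability 1; weight (2/13)·1 = 2/13.
The weights sum to 9/26.
So P(the prize voucher in locker 1 | the attendant opened locker 2) = (5/26) / (9/26) = 5/9.

5/9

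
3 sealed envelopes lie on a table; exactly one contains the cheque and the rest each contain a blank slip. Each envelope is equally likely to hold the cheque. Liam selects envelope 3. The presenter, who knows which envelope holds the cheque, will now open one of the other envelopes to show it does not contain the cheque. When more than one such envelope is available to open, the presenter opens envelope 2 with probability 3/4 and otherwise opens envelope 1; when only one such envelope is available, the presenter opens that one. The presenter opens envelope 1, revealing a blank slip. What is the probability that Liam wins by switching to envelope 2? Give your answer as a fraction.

4/5

Apply Bayes' rule, conditioning on where the cheque actually is.
If it is in envelope 1 (prior 1/3): the presenter opened envelope 1, so this case is ruled out; weight (1/3)·0 = 0.
If it is in envelope 2 (prior 1/3): only envelope 1 is available, probability 1; weight (1/3)·1 = 1/3.
If it is in envelope 3 (prior 1/3): envelope 2 is available but not opened, probability 1/4; weight (1/3)·(1/4) = 1/12.
The weights sum to 5/12.
So P(the cheque in envelope 2 | the presenter opened envelope 1) = (1/3) / (5/12) = 4/5.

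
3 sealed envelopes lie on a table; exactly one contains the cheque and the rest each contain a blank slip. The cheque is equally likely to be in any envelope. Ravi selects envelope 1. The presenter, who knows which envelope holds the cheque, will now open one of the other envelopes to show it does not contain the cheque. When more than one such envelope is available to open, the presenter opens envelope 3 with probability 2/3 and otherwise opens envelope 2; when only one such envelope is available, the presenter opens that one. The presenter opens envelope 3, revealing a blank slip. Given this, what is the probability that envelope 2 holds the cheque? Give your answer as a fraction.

3/5

Consider each possible location of the cheque in turn.
If it is in envelope 1 (prior 1/3): envelope 3 is available, opened with probability 2/3; weight (1/3)·(2/3) = 2/9.
If it is in envelope 2 (prior 1/3): only envelope 3 is available, probability 1; weight (1/3)·1 = 1/3.
If it is in envelope 3 (prior 1/3): the presenter opened envelope 3, so this case is ruled out; weight (1/3)·0 = 0.
The weights sum to 5/9.
So P(the cheque in envelope 2 | the presenter opened envelope 3) = (1/3) / (5/9) = 3/5.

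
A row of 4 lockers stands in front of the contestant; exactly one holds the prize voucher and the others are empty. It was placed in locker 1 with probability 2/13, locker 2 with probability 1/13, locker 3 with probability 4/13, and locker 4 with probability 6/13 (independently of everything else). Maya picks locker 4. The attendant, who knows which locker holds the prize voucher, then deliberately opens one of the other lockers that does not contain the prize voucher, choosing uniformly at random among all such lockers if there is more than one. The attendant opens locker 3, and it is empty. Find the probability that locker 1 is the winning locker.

Condition on the true location of the prize voucher.
If it is in locker 1 (prior 2/13): the attendant has 2 equally likely choices, so probability 1/2; weight (2/13)·(1/2) = 1/13.
If it is in locker 2 (prior 1/13): the attendant has 2 equally likely choices, so probability 1/2; weight (1/13)·(1/2) = 1/26.
If it is in locker 3 (prior 4/13): the attendant opened locker 3, so this case is ruled out; weight (4/13)·0 = 0.
If it is in locker 4 (prior 6/13): the attendant has 3 equally likely choices, so probability 1/3; weight (6/13)·(1/3) = 2/13.
The weights sum to 7/26.
So P(the prize voucher in locker 1 | the attendant opened locker 3) = (1/13) / (7/26) = 2/7.

2/7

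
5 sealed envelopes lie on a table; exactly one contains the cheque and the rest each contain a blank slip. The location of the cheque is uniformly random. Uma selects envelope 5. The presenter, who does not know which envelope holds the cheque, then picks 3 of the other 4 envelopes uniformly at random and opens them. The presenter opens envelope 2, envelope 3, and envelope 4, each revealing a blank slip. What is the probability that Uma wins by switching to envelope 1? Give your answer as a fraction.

1/2

Condition on the true location of the cheque.
If it is in either of envelopes 1 and 5 (prior 1/5 each): the presenter picks exactly this set with probability 1/4 regardless, and none is the prize; weight (1/5)·(1/4) = 1/20 each.
If it is in any of envelopes 2, 3, and 4 (prior 1/5 each): that envelope was opened and seen not to hold the prize — ruled out; weight (1/5)·0 = 0 each.
The weights sum to 1/10.
So P(the cheque in envelope 1 | the presenter opened envelope 2, envelope 3, and envelope 4) = (1/20) / (1/10) = 1/2.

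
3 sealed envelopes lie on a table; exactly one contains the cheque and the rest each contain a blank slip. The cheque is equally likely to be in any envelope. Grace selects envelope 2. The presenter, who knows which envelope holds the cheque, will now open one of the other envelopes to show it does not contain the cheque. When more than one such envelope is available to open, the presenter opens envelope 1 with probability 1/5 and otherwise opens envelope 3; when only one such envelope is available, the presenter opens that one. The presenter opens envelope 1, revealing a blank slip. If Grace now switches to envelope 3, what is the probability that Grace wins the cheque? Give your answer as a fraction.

Consider each possible location of the cheque in turn.
If it is in envelope 1 (prior 1/3): the presenter opened envelope 1, so this case is ruled out; weight (1/3)·0 = 0.
If it is in envelope 2 (prior 1/3): envelope 1 is available, opened with probability 1/5; weight (1/3)·(1/5) = 1/15.
If it is in envelope 3 (prior 1/3): only envelope 1 is available, probability 1; weight (1/3)·1 = 1/3.
The weights sum to 2/5.
So P(the cheque in envelope 3 | the presenter opened envelope 1) = (1/3) / (2/5) = 5/6.

5/6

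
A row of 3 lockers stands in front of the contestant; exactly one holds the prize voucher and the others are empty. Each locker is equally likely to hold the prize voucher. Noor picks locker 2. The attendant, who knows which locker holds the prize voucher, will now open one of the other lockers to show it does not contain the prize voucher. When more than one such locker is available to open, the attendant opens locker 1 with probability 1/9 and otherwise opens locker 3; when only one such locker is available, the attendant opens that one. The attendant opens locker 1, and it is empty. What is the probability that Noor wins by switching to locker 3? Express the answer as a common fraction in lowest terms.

Consider each possible location of the prize voucher in turn.
If it is in locker 1 (prior 1/3): the attendant opened locker 1, so this case is ruled out; weight (1/3)·0 = 0.
If it is in locker 2 (prior 1/3): locker 1 is available, opened with probability 1/9; weight (1/3)·(1/9) = 1/27.
If it is in locker 3 (prior 1/3): only locker 1 is available, probability 1; weight (1/3)·1 = 1/3.
The weights sum to 10/27.
So P(the prize voucher in locker 3 | the attendant opened locker 1) = (1/3) / (10/27) = 9/10.

9/10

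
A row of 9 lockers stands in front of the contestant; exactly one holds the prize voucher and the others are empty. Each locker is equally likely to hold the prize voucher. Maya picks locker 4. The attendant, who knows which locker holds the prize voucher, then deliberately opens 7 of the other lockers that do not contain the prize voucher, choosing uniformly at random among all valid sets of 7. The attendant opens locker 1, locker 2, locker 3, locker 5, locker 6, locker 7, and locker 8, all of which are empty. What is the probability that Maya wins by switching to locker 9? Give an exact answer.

8/9

Condition on the true location of the prize voucher.
If it is in any of lockers 1, 2, 3, 5, 6, 7, and 8 (prior 1/9 each): that locker was opened and seen not to hold the prize — ruled out; weight (1/9)·0 = 0 each.
If it is in locker 4 (prior 1/9): the attendant has 8 equally likely choices, so probability 1/8; weight (1/9)·(1/8) = 1/72.
If it is in locker 9 (prior 1/9): the attendant has no choice, probability 1; weight (1/9)·1 = 1/9.
The weights sum to 1/8.
So P(the prize voucher in locker 9 | the attendant opened locker 1, locker 2, locker 3, locker 5, locker 6, locker 7, and locker 8) = (1/9) / (1/8) = 8/9.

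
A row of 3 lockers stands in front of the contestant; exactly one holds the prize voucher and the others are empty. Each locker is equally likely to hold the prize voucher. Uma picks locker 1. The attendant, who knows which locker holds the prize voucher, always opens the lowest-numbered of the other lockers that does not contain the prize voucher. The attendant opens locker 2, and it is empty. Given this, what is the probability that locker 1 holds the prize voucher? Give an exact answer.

Apply Bayes' rule, conditioning on where the prize voucher actually is.
If it is in either of lockers 1 and 3 (prior 1/3 each): locker 2 is the lowest-numbered option available, probability 1; weight (1/3)·1 = 1/3 each.
If it is in locker 2 (prior 1/3): the attendant opened locker 2, so this case is ruled out; weight (1/3)·0 = 0.
The weights sum to 2/3.
So P(the prize voucher in locker 1 | the attendant opened locker 2) = (1/3) / (2/3) = 1/2.

1/2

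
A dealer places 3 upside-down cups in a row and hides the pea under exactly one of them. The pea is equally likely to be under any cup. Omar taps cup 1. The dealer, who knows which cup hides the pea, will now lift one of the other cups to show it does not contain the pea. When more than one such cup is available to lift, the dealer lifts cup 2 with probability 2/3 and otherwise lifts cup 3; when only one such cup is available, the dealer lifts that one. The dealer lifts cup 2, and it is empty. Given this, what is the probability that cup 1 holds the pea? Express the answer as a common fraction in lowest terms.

Apply Bayes' rule, conditioning on where the pea actually is.
If it is under cup 1 (prior 1/3): cup 2 is available, opened with probability 2/3; weight (1/3)·(2/3) = 2/9.
If it is under cup 2 (prior 1/3): the dealer opened cup 2, so this case is ruled out; weight (1/3)·0 = 0.
If it is under cup 3 (prior 1/3): only cup 2 is available, probability 1; weight (1/3)·1 = 1/3.
The weights sum to 5/9.
So P(the pea under cup 1 | the dealer opened cup 2) = (2/9) / (5/9) = 2/5.

2/5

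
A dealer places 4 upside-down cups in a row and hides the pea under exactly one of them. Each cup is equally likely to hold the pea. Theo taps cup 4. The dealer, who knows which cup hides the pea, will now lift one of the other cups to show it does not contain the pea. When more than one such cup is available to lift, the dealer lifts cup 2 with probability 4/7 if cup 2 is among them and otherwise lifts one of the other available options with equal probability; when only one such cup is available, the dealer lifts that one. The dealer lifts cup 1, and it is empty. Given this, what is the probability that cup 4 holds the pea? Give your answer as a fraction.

3/16

Condition on the true location of the pea.
If it is under cup 1 (prior 1/4): the dealer opened cup 1, so this case is ruled out; weight (1/4)·0 = 0.
If it is under cup 2 (prior 1/4): cup 2 holds the prize so is unavailable; the dealer chooses uniformly among the 2 others, probability 1/2; weight (1/4)·(1/2) = 1/8.
If it is under cup 3 (prior 1/4): cup 2 is available but not opened, probability 3/7; weight (1/4)·(3/7) = 3/28.
If it is under cup 4 (prior 1/4): cup 2 is available but not opened; cup 1 gets probability (1 − 4/7)/2 = 3/14; weight (1/4)·(3/14) = 3/56.
The weights sum to 2/7.
So P(the pea under cup 4 | the dealer opened cup 1) = (3/56) / (2/7) = 3/16.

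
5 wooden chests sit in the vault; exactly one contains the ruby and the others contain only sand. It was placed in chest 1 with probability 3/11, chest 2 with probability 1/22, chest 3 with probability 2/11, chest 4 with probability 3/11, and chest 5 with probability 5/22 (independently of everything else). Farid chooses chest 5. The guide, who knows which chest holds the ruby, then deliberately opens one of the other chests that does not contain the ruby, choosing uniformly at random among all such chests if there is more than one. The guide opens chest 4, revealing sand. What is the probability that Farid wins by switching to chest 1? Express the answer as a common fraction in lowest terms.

Apply Bayes' rule, conditioning on where the ruby actually is.
If it is in chest 1 (prior 3/11): the guide has 3 equally likely choices, so probability 1/3; weight (3/11)·(1/3) = 1/11.
If it is in chest 2 (prior 1/22): the guide has 3 equally likely choices, so probability 1/3; weight (1/22)·(1/3) = 1/66.
If it is in chest 3 (prior 2/11): the guide has 3 equally likely choices, so probability 1/3; weight (2/11)·(1/3) = 2/33.
If it is in chest 4 (prior 3/11): the guide opened chest 4, so this case is ruled out; weight (3/11)·0 = 0.
If it is in chest 5 (prior 5/22): the guide has 4 equally likely choices, so probability 1/4; weight (5/22)·(1/4) = 5/88.
The weights sum to 59/264.
So P(the ruby in chest 1 | the guide opened chest 4) = (1/11) / (59/264) = 24/59.

24/59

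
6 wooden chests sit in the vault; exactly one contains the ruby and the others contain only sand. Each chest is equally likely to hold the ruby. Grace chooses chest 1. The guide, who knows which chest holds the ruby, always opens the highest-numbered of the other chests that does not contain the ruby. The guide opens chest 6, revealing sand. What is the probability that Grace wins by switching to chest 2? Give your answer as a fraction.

Consider each possible location of the ruby in turn.
If it is in any of chests 1, 2, 3, 4, and 5 (prior 1/6 each): chest 6 is the highest-numbered option available, probability 1; weight (1/6)·1 = 1/6 each.
If it is in chest 6 (prior 1/6): the guide opened chest 6, so this case is ruled out; weight (1/6)·0 = 0.
The weights sum to 5/6.
So P(the ruby in chest 2 | the guide opened chest 6) = (1/6) / (5/6) = 1/5.

1/5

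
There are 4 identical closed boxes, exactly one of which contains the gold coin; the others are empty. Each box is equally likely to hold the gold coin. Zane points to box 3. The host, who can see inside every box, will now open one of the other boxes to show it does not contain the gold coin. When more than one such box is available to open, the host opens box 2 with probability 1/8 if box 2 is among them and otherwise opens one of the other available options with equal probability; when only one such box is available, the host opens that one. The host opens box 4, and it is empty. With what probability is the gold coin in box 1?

Condition on the true location of the gold coin.
If it is in box 1 (prior 1/4): box 2 is available but not opened, probability 7/8; weight (1/4)·(7/8) = 7/32.
If it is in box 2 (prior 1/4): box 2 holds the prize so is unavailable; the host chooses uniformly among the 2 others, probability 1/2; weight (1/4)·(1/2) = 1/8.
If it is in box 3 (prior 1/4): box 2 is available but not opened; box 4 gets probability (1 − 1/8)/2 = 7/16; weight (1/4)·(7/16) = 7/64.
If it is in box 4 (prior 1/4): the host opened box 4, so this case is ruled out; weight (1/4)·0 = 0.
The weights sum to 29/64.
So P(the gold coin in box 1 | the host opened box 4) = (7/32) / (29/64) = 14/29.

14/29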